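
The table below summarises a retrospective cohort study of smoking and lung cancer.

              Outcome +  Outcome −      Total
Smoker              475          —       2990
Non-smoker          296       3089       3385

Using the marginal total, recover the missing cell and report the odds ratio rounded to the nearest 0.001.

The missing cell is in the exposed row: 2990 − 475 = 2515.
So a = 475, b = 2515, c = 296, d = 3089.
OR = (a·d)/(b·c) = (475 × 3089) / (2515 × 296) = 1467275 / 744440 = 1.97098

1.971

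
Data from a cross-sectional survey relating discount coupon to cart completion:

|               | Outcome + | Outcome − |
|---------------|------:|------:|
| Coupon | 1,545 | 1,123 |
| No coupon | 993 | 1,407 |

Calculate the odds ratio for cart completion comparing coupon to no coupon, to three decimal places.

Cells: a = 1545, b = 1123, c = 993, d = 1407.
OR = (a·d)/(b·c) = (1545 × 1407) / (1123 × 993) = 2173815 / 1115139 = 1.94937
The odds of cart completion are about 1.95 times as high in the coupon group.

1.949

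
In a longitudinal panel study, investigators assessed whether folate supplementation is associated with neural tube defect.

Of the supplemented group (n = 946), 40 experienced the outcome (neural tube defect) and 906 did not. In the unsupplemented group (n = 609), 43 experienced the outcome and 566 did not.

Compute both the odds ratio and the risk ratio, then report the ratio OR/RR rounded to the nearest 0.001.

From the description: a = 40, b = 906, c = 43, d = 566.
OR = (40·566)/(906·43) = 22640/38958 = 0.58114
Risk in exposed = 40/946 = 0.04228; risk in unexposed = 43/609 = 0.07061; RR = 0.59885
OR/RR = 0.58114 / 0.59885 = 0.97043
The outcome is rare in both groups, so OR ≈ RR (ratio near 1).

0.970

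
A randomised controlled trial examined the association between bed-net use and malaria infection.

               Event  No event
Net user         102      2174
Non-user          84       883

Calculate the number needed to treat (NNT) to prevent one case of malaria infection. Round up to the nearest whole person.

Risk in treated group = 102/2276 = 0.04482; risk in control = 84/967 = 0.08687.
Absolute risk reduction = 0.08687 − 0.04482 = 0.04205
NNT = 1 / ARR = 1 / 0.04205 = 23.781 → round up → 24

24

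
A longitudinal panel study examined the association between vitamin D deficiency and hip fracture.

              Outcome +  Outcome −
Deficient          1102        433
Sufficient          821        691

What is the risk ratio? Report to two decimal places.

Cells: a = 1102, b = 433, c = 821, d = 691.
Risk in exposed = 1102/1535 = 0.71792; risk in unexposed = 821/1512 = 0.54299.
RR = 0.71792 / 0.54299 = 1.32215
The risk among the exposed is 1.32 times that among the unexposed.

1.32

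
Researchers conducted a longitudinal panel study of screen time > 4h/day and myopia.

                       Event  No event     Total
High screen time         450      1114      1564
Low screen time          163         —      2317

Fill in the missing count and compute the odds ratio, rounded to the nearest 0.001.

5.338

The missing cell is in the unexposed row: 2317 − 163 = 2154.
So a = 450, b = 1114, c = 163, d = 2154.
OR = (a·d)/(b·c) = (450 × 2154) / (1114 × 163) = 969300 / 181582 = 5.33808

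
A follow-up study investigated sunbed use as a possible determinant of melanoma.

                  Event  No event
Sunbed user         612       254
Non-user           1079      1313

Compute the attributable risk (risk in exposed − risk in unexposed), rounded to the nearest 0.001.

0.256

Cells: a = 612, b = 254, c = 1079, d = 1313.
Risk in exposed = 612/866 = 0.706697; risk in unexposed = 1079/2392 = 0.451087.
Risk difference = 0.706697 − 0.451087 = 0.255611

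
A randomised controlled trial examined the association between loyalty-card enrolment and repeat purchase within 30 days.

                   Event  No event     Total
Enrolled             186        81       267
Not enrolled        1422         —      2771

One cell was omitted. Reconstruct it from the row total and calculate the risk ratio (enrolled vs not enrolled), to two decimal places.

1.36

The missing cell is in the unexposed row: 2771 − 1422 = 1349.
So a = 186, b = 81, c = 1422, d = 1349.
RR = [a/(a+b)] / [c/(c+d)] = (186/267) / (1422/2771) = 0.69663/0.51317 = 1.35750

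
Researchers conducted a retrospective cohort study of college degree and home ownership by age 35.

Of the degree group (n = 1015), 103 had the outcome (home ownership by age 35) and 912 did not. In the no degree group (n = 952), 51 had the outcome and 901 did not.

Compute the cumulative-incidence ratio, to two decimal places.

From the description: a = 103, b = 912, c = 51, d = 901.
Risk in exposed = 103/1015 = 0.10148; risk in unexposed = 51/952 = 0.05357.
RR = 0.10148 / 0.05357 = 1.89425
The risk among the exposed is 1.89 times that among the unexposed.

1.89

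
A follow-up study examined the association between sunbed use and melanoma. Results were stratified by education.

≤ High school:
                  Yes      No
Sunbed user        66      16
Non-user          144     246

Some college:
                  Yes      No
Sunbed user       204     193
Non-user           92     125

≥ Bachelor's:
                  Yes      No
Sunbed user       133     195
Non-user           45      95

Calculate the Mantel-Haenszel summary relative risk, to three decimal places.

1.434

RR_MH = Σ(aᵢ·n₀ᵢ/nᵢ) / Σ(cᵢ·n₁ᵢ/nᵢ), with n₁ᵢ = aᵢ+bᵢ (exposed), n₀ᵢ = cᵢ+dᵢ (unexposed), nᵢ = n₁ᵢ+n₀ᵢ.
Stratum 1 (≤ High school): n₁ = 82, n₀ = 390, n = 472; a·n₀/n = 66·390/472 = 54.5339; c·n₁/n = 144·82/472 = 25.0169
Stratum 2 (Some college): n₁ = 397, n₀ = 217, n = 614; a·n₀/n = 204·217/614 = 72.0977; c·n₁/n = 92·397/614 = 59.4853
Stratum 3 (≥ Bachelor's): n₁ = 328, n₀ = 140, n = 468; a·n₀/n = 133·140/468 = 39.7863; c·n₁/n = 45·328/468 = 31.5385
RR_MH = (54.5339 + 72.0977 + 39.7863) / (25.0169 + 59.4853 + 31.5385) = 166.4179 / 116.0408 = 1.43413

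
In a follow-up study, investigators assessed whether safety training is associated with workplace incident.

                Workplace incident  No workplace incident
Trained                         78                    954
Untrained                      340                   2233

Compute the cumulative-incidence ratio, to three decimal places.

0.572

Cells: a = 78, b = 954, c = 340, d = 2233.
Risk in exposed = 78/1032 = 0.07558; risk in unexposed = 340/2573 = 0.13214.
RR = 0.07558 / 0.13214 = 0.57197
The risk is 43% lower among the exposed than among the unexposed.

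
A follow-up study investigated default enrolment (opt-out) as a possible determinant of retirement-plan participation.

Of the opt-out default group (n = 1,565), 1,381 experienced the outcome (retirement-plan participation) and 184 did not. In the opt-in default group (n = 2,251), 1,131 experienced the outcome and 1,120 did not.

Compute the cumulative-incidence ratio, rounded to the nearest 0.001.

1.756

From the description: a = 1381, b = 184, c = 1131, d = 1120.
Risk in exposed = 1381/1565 = 0.88243; risk in unexposed = 1131/2251 = 0.50244.
RR = 0.88243 / 0.50244 = 1.75627
The risk among the exposed is 1.76 times that among the unexposed.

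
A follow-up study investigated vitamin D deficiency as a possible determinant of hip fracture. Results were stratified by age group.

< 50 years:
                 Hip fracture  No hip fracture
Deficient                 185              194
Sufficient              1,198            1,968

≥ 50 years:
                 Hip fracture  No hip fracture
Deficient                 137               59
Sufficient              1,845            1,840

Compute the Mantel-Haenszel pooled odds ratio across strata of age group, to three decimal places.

OR_MH = Σ(aᵢdᵢ/nᵢ) / Σ(bᵢcᵢ/nᵢ), where nᵢ is the stratum total.
Stratum 1 (< 50 years): n = 3545; a·d/n = 185·1968/3545 = 102.7024; b·c/n = 194·1198/3545 = 65.5605
Stratum 2 (≥ 50 years): n = 3881; a·d/n = 137·1840/3881 = 64.9523; b·c/n = 59·1845/3881 = 28.0482
OR_MH = (102.7024 + 64.9523) / (65.5605 + 28.0482) = 167.6547 / 93.6087 = 1.79102

1.791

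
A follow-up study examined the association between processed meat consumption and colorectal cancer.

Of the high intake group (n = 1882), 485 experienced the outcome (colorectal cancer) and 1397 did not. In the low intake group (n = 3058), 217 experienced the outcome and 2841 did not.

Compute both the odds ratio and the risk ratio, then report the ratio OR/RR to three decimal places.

1.252

From the description: a = 485, b = 1397, c = 217, d = 2841.
OR = (485·2841)/(1397·217) = 1377885/303149 = 4.54524
Risk in exposed = 485/1882 = 0.25770; risk in unexposed = 217/3058 = 0.07096; RR = 3.63162
OR/RR = 4.54524 / 3.63162 = 1.25158
The outcome is not rare, so the OR lies further from 1 than the RR.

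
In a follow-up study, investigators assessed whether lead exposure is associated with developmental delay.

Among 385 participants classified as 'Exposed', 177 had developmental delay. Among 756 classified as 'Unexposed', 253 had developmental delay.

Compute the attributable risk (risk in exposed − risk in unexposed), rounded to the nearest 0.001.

From the description: a = 177, b = 208, c = 253, d = 503.
Risk in exposed = 177/385 = 0.459740; risk in unexposed = 253/756 = 0.334656.
Risk difference = 0.459740 − 0.334656 = 0.125084

0.125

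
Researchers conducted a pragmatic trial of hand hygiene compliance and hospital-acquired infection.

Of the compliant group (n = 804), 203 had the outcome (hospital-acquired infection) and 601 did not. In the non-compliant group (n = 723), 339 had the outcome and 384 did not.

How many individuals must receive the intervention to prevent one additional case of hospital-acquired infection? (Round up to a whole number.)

5

Risk in treated group = 203/804 = 0.25249; risk in control = 339/723 = 0.46888.
Absolute risk reduction = 0.46888 − 0.25249 = 0.21639
NNT = 1 / ARR = 1 / 0.21639 = 4.621 → round up → 5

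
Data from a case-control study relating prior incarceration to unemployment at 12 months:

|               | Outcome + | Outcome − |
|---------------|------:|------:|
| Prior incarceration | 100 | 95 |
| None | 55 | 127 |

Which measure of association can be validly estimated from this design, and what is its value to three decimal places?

Cells: a = 100, b = 95, c = 55, d = 127.
This is a case-control study: participants were sampled on outcome status, so risks in the source population cannot be estimated directly — relative risk is not valid here. The odds ratio is the appropriate measure.
OR = (a·d)/(b·c) = (100 × 127) / (95 × 55) = 12700 / 5225 = 2.43062

2.431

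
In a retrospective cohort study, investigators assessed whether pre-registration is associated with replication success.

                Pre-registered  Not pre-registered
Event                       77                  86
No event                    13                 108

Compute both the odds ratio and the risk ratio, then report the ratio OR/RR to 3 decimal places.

Reading the table with exposure as columns: a = 77 (Pre-registered, case), b = 13 (Pre-registered, non-case), c = 86 (Not pre-registered, case), d = 108.
OR = (77·108)/(13·86) = 8316/1118 = 7.43828
Risk in exposed = 77/90 = 0.85556; risk in unexposed = 86/194 = 0.44330; RR = 1.92997
OR/RR = 7.43828 / 1.92997 = 3.85408
The outcome is not rare, so the OR lies further from 1 than the RR.

3.854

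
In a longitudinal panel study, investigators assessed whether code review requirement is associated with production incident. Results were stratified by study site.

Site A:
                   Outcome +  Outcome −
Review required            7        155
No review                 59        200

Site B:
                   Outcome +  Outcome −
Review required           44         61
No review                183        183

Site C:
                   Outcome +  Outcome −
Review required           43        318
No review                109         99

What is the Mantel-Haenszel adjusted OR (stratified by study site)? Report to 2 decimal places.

OR_MH = Σ(aᵢdᵢ/nᵢ) / Σ(bᵢcᵢ/nᵢ), where nᵢ is the stratum total.
Stratum 1 (Site A): n = 421; a·d/n = 7·200/421 = 3.3254; b·c/n = 155·59/421 = 21.7221
Stratum 2 (Site B): n = 471; a·d/n = 44·183/471 = 17.0955; b·c/n = 61·183/471 = 23.7006
Stratum 3 (Site C): n = 569; a·d/n = 43·99/569 = 7.4815; b·c/n = 318·109/569 = 60.9174
OR_MH = (3.3254 + 17.0955 + 7.4815) / (21.7221 + 23.7006 + 60.9174) = 27.9025 / 106.3401 = 0.26239

0.26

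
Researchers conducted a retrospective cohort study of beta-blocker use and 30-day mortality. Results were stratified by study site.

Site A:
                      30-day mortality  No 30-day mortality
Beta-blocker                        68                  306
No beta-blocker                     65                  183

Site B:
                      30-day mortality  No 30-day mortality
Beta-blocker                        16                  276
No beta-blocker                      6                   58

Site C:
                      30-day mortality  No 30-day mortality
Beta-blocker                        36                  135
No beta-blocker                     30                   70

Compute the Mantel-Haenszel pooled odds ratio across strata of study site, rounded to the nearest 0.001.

OR_MH = Σ(aᵢdᵢ/nᵢ) / Σ(bᵢcᵢ/nᵢ), where nᵢ is the stratum total.
Stratum 1 (Site A): n = 622; a·d/n = 68·183/622 = 20.0064; b·c/n = 306·65/622 = 31.9775
Stratum 2 (Site B): n = 356; a·d/n = 16·58/356 = 2.6067; b·c/n = 276·6/356 = 4.6517
Stratum 3 (Site C): n = 271; a·d/n = 36·70/271 = 9.2989; b·c/n = 135·30/271 = 14.9446
OR_MH = (20.0064 + 2.6067 + 9.2989) / (31.9775 + 4.6517 + 14.9446) = 31.9121 / 51.5738 = 0.61876

0.619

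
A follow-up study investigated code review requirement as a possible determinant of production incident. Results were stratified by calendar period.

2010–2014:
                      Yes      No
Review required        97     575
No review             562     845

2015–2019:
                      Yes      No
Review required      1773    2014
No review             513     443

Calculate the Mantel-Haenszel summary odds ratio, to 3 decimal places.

OR_MH = Σ(aᵢdᵢ/nᵢ) / Σ(bᵢcᵢ/nᵢ), where nᵢ is the stratum total.
Stratum 1 (2010–2014): n = 2079; a·d/n = 97·845/2079 = 39.4252; b·c/n = 575·562/2079 = 155.4353
Stratum 2 (2015–2019): n = 4743; a·d/n = 1773·443/4743 = 165.5996; b·c/n = 2014·513/4743 = 217.8330
OR_MH = (39.4252 + 165.5996) / (155.4353 + 217.8330) = 205.0248 / 373.2683 = 0.54927

0.549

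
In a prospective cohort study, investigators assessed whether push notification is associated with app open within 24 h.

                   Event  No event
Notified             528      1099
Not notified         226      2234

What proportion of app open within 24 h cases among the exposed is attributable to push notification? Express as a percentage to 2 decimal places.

Cells: a = 528, b = 1099, c = 226, d = 2234.
Risk in exposed = 528/1627 = 0.32452; risk in unexposed = 226/2460 = 0.09187.
RR = 0.32452/0.09187 = 3.53243
AR% = (RR − 1)/RR × 100 = (3.53243 − 1)/3.53243 × 100 = 71.6908%

71.69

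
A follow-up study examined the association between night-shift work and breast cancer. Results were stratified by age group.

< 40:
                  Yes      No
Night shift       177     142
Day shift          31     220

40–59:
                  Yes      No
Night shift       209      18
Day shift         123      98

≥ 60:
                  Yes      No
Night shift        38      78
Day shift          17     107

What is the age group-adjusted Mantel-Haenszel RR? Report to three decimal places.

RR_MH = Σ(aᵢ·n₀ᵢ/nᵢ) / Σ(cᵢ·n₁ᵢ/nᵢ), with n₁ᵢ = aᵢ+bᵢ (exposed), n₀ᵢ = cᵢ+dᵢ (unexposed), nᵢ = n₁ᵢ+n₀ᵢ.
Stratum 1 (< 40): n₁ = 319, n₀ = 251, n = 570; a·n₀/n = 177·251/570 = 77.9421; c·n₁/n = 31·319/570 = 17.3491
Stratum 2 (40–59): n₁ = 227, n₀ = 221, n = 448; a·n₀/n = 209·221/448 = 103.1004; c·n₁/n = 123·227/448 = 62.3237
Stratum 3 (≥ 60): n₁ = 116, n₀ = 124, n = 240; a·n₀/n = 38·124/240 = 19.6333; c·n₁/n = 17·116/240 = 8.2167
RR_MH = (77.9421 + 103.1004 + 19.6333) / (17.3491 + 62.3237 + 8.2167) = 200.6759 / 87.8895 = 2.28328

2.283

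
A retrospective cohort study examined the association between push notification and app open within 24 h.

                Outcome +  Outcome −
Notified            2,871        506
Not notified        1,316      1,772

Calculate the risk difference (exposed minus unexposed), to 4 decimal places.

Cells: a = 2871, b = 506, c = 1316, d = 1772.
Risk in exposed = 2871/3377 = 0.850163; risk in unexposed = 1316/3088 = 0.426166.
Risk difference = 0.850163 − 0.426166 = 0.423997

0.4240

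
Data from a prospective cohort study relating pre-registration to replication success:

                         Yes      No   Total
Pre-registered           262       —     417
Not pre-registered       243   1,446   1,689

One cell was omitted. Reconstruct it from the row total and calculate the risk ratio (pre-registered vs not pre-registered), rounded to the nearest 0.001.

The missing cell is in the exposed row: 417 − 262 = 155.
So a = 262, b = 155, c = 243, d = 1446.
RR = [a/(a+b)] / [c/(c+d)] = (262/417) / (243/1689) = 0.62830/0.14387 = 4.36705

4.367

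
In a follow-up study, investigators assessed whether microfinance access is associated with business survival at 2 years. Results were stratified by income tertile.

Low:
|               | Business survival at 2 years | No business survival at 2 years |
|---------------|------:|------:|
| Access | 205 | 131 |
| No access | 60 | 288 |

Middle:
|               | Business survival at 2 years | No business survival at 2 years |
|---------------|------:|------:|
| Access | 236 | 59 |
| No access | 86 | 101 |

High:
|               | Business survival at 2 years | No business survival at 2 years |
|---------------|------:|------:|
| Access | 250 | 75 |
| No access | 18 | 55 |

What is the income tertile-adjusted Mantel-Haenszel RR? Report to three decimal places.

RR_MH = Σ(aᵢ·n₀ᵢ/nᵢ) / Σ(cᵢ·n₁ᵢ/nᵢ), with n₁ᵢ = aᵢ+bᵢ (exposed), n₀ᵢ = cᵢ+dᵢ (unexposed), nᵢ = n₁ᵢ+n₀ᵢ.
Stratum 1 (Low): n₁ = 336, n₀ = 348, n = 684; a·n₀/n = 205·348/684 = 104.2982; c·n₁/n = 60·336/684 = 29.4737
Stratum 2 (Middle): n₁ = 295, n₀ = 187, n = 482; a·n₀/n = 236·187/482 = 91.5602; c·n₁/n = 86·295/482 = 52.6349
Stratum 3 (High): n₁ = 325, n₀ = 73, n = 398; a·n₀/n = 250·73/398 = 45.8543; c·n₁/n = 18·325/398 = 14.6985
RR_MH = (104.2982 + 91.5602 + 45.8543) / (29.4737 + 52.6349 + 14.6985) = 241.7127 / 96.8070 = 2.49685

2.497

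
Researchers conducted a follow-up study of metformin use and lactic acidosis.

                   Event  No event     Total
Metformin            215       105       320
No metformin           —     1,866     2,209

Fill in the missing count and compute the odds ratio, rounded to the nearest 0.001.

11.140

The missing cell is in the unexposed row: 2209 − 1866 = 343.
So a = 215, b = 105, c = 343, d = 1866.
OR = (a·d)/(b·c) = (215 × 1866) / (105 × 343) = 401190 / 36015 = 11.13953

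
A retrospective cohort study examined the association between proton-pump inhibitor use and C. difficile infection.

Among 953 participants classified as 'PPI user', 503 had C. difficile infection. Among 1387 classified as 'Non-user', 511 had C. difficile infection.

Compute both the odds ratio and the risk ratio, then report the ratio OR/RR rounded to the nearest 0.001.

1.338

From the description: a = 503, b = 450, c = 511, d = 876.
OR = (503·876)/(450·511) = 440628/229950 = 1.91619
Risk in exposed = 503/953 = 0.52781; risk in unexposed = 511/1387 = 0.36842; RR = 1.43262
OR/RR = 1.91619 / 1.43262 = 1.33754
The outcome is not rare, so the OR lies further from 1 than the RR.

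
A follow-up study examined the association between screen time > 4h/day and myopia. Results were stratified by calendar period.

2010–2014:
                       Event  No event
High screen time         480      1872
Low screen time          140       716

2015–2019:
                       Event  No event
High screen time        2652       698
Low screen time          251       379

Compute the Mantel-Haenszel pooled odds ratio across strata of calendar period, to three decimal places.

2.861

OR_MH = Σ(aᵢdᵢ/nᵢ) / Σ(bᵢcᵢ/nᵢ), where nᵢ is the stratum total.
Stratum 1 (2010–2014): n = 3208; a·d/n = 480·716/3208 = 107.1322; b·c/n = 1872·140/3208 = 81.6958
Stratum 2 (2015–2019): n = 3980; a·d/n = 2652·379/3980 = 252.5397; b·c/n = 698·251/3980 = 44.0196
OR_MH = (107.1322 + 252.5397) / (81.6958 + 44.0196) = 359.6719 / 125.7154 = 2.86100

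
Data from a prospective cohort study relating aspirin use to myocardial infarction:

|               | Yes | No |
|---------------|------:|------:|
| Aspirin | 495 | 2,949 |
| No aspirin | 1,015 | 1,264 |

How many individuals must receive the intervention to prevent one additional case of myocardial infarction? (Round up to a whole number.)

Risk in treated group = 495/3444 = 0.14373; risk in control = 1015/2279 = 0.44537.
Absolute risk reduction = 0.44537 − 0.14373 = 0.30164
NNT = 1 / ARR = 1 / 0.30164 = 3.315 → round up → 4

4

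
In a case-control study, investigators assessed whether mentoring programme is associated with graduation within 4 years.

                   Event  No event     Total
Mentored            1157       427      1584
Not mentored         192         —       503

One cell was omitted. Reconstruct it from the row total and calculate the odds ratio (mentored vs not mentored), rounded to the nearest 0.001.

The missing cell is in the unexposed row: 503 − 192 = 311.
So a = 1157, b = 427, c = 192, d = 311.
OR = (a·d)/(b·c) = (1157 × 311) / (427 × 192) = 359827 / 81984 = 4.38899

4.389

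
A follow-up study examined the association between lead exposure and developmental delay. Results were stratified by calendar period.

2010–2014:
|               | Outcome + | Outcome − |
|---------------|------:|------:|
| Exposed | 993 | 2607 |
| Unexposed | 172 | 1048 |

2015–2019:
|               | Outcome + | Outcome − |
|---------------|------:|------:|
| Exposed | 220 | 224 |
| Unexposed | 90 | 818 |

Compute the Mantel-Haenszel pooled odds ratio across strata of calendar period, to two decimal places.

3.23

OR_MH = Σ(aᵢdᵢ/nᵢ) / Σ(bᵢcᵢ/nᵢ), where nᵢ is the stratum total.
Stratum 1 (2010–2014): n = 4820; a·d/n = 993·1048/4820 = 215.9054; b·c/n = 2607·172/4820 = 93.0299
Stratum 2 (2015–2019): n = 1352; a·d/n = 220·818/1352 = 133.1065; b·c/n = 224·90/1352 = 14.9112
OR_MH = (215.9054 + 133.1065) / (93.0299 + 14.9112) = 349.0119 / 107.9411 = 3.23335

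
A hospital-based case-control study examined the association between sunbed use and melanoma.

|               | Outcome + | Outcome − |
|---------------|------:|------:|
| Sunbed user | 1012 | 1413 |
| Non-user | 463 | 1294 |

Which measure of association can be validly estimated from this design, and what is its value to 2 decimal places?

Cells: a = 1012, b = 1413, c = 463, d = 1294.
This is a hospital-based case-control study: participants were sampled on outcome status, so risks in the source population cannot be estimated directly — relative risk is not valid here. The odds ratio is the appropriate measure.
OR = (a·d)/(b·c) = (1012 × 1294) / (1413 × 463) = 1309528 / 654219 = 2.00167

2.00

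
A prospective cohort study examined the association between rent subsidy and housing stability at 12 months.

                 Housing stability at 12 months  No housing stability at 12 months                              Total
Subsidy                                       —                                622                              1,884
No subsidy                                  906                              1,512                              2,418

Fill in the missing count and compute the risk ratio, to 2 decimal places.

1.79

The missing cell is in the exposed row: 1884 − 622 = 1262.
So a = 1262, b = 622, c = 906, d = 1512.
RR = [a/(a+b)] / [c/(c+d)] = (1262/1884) / (906/2418) = 0.66985/0.37469 = 1.78775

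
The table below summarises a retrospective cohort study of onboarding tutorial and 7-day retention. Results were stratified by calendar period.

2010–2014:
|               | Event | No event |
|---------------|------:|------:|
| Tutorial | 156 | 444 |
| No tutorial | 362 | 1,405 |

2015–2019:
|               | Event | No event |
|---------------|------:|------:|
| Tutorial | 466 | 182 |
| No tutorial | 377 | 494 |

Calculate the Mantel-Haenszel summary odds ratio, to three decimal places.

OR_MH = Σ(aᵢdᵢ/nᵢ) / Σ(bᵢcᵢ/nᵢ), where nᵢ is the stratum total.
Stratum 1 (2010–2014): n = 2367; a·d/n = 156·1405/2367 = 92.5982; b·c/n = 444·362/2367 = 67.9037
Stratum 2 (2015–2019): n = 1519; a·d/n = 466·494/1519 = 151.5497; b·c/n = 182·377/1519 = 45.1705
OR_MH = (92.5982 + 151.5497) / (67.9037 + 45.1705) = 244.1479 / 113.0742 = 2.15918

2.159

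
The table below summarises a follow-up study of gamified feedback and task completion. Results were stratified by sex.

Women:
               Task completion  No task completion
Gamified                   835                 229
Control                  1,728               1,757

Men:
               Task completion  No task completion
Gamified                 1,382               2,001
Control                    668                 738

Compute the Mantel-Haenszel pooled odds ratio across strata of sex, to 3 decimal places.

OR_MH = Σ(aᵢdᵢ/nᵢ) / Σ(bᵢcᵢ/nᵢ), where nᵢ is the stratum total.
Stratum 1 (Women): n = 4549; a·d/n = 835·1757/4549 = 322.5093; b·c/n = 229·1728/4549 = 86.9888
Stratum 2 (Men): n = 4789; a·d/n = 1382·738/4789 = 212.9706; b·c/n = 2001·668/4789 = 279.1121
OR_MH = (322.5093 + 212.9706) / (86.9888 + 279.1121) = 535.4799 / 366.1009 = 1.46266

1.463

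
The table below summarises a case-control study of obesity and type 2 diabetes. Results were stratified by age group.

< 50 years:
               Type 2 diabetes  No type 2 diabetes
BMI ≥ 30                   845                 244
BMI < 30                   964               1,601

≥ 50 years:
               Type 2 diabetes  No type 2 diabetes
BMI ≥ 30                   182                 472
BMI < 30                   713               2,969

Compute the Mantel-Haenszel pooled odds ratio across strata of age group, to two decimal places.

OR_MH = Σ(aᵢdᵢ/nᵢ) / Σ(bᵢcᵢ/nᵢ), where nᵢ is the stratum total.
Stratum 1 (< 50 years): n = 3654; a·d/n = 845·1601/3654 = 370.2367; b·c/n = 244·964/3654 = 64.3722
Stratum 2 (≥ 50 years): n = 4336; a·d/n = 182·2969/4336 = 124.6213; b·c/n = 472·713/4336 = 77.6144
OR_MH = (370.2367 + 124.6213) / (64.3722 + 77.6144) = 494.8580 / 141.9866 = 3.48524

3.49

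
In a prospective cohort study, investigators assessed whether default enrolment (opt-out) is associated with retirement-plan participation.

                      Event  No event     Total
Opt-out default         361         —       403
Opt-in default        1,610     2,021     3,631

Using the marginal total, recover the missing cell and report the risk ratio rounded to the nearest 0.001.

The missing cell is in the exposed row: 403 − 361 = 42.
So a = 361, b = 42, c = 1610, d = 2021.
RR = [a/(a+b)] / [c/(c+d)] = (361/403) / (1610/3631) = 0.89578/0.44340 = 2.02024

2.020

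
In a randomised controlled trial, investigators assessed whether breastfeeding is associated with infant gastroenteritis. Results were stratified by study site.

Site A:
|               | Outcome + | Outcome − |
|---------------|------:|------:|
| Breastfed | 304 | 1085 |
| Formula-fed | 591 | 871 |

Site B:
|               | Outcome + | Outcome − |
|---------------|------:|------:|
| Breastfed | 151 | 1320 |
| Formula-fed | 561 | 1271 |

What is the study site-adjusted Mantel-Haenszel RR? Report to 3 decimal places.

RR_MH = Σ(aᵢ·n₀ᵢ/nᵢ) / Σ(cᵢ·n₁ᵢ/nᵢ), with n₁ᵢ = aᵢ+bᵢ (exposed), n₀ᵢ = cᵢ+dᵢ (unexposed), nᵢ = n₁ᵢ+n₀ᵢ.
Stratum 1 (Site A): n₁ = 1389, n₀ = 1462, n = 2851; a·n₀/n = 304·1462/2851 = 155.8920; c·n₁/n = 591·1389/2851 = 287.9337
Stratum 2 (Site B): n₁ = 1471, n₀ = 1832, n = 3303; a·n₀/n = 151·1832/3303 = 83.7517; c·n₁/n = 561·1471/3303 = 249.8429
RR_MH = (155.8920 + 83.7517) / (287.9337 + 249.8429) = 239.6437 / 537.7766 = 0.44562

0.446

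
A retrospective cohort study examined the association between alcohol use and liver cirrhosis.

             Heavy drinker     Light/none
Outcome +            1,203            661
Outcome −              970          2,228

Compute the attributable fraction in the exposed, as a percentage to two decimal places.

Reading the table with exposure as columns: a = 1203 (Heavy drinker, case), b = 970 (Heavy drinker, non-case), c = 661 (Light/none, case), d = 2228.
Risk in exposed = 1203/2173 = 0.55361; risk in unexposed = 661/2889 = 0.22880.
RR = 0.55361/0.22880 = 2.41965
AR% = (RR − 1)/RR × 100 = (2.41965 − 1)/2.41965 × 100 = 58.6717%

58.67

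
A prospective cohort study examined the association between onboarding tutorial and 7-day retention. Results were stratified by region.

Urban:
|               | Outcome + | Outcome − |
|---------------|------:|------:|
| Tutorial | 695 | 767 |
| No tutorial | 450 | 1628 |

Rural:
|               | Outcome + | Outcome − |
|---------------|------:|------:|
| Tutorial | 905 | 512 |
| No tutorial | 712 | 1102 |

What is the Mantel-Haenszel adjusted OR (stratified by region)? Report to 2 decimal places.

2.99

OR_MH = Σ(aᵢdᵢ/nᵢ) / Σ(bᵢcᵢ/nᵢ), where nᵢ is the stratum total.
Stratum 1 (Urban): n = 3540; a·d/n = 695·1628/3540 = 319.6215; b·c/n = 767·450/3540 = 97.5000
Stratum 2 (Rural): n = 3231; a·d/n = 905·1102/3231 = 308.6691; b·c/n = 512·712/3231 = 112.8270
OR_MH = (319.6215 + 308.6691) / (97.5000 + 112.8270) = 628.2906 / 210.3270 = 2.98721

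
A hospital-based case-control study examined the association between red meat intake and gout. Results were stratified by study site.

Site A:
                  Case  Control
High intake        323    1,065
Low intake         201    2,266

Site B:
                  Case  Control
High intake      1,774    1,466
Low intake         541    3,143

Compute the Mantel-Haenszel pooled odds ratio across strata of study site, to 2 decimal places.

OR_MH = Σ(aᵢdᵢ/nᵢ) / Σ(bᵢcᵢ/nᵢ), where nᵢ is the stratum total.
Stratum 1 (Site A): n = 3855; a·d/n = 323·2266/3855 = 189.8620; b·c/n = 1065·201/3855 = 55.5292
Stratum 2 (Site B): n = 6924; a·d/n = 1774·3143/6924 = 805.2689; b·c/n = 1466·541/6924 = 114.5445
OR_MH = (189.8620 + 805.2689) / (55.5292 + 114.5445) = 995.1309 / 170.0737 = 5.85118

5.85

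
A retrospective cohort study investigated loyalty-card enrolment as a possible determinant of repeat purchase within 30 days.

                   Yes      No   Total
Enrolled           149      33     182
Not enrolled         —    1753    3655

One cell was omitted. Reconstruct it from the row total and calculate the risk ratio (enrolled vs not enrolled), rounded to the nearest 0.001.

The missing cell is in the unexposed row: 3655 − 1753 = 1902.
So a = 149, b = 33, c = 1902, d = 1753.
RR = [a/(a+b)] / [c/(c+d)] = (149/182) / (1902/3655) = 0.81868/0.52038 = 1.57323

1.573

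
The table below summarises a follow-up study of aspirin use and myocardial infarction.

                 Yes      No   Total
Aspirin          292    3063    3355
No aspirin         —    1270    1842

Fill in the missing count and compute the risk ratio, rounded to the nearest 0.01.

The missing cell is in the unexposed row: 1842 − 1270 = 572.
So a = 292, b = 3063, c = 572, d = 1270.
RR = [a/(a+b)] / [c/(c+d)] = (292/3355) / (572/1842) = 0.08703/0.31053 = 0.28027

0.28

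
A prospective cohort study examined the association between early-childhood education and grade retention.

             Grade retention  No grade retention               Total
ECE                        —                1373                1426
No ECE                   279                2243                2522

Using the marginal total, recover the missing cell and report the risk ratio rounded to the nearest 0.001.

The missing cell is in the exposed row: 1426 − 1373 = 53.
So a = 53, b = 1373, c = 279, d = 2243.
RR = [a/(a+b)] / [c/(c+d)] = (53/1426) / (279/2522) = 0.03717/0.11063 = 0.33597

0.336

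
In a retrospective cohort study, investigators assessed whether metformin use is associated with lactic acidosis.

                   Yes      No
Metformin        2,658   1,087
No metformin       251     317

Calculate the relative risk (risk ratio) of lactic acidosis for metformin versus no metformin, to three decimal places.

Cells: a = 2658, b = 1087, c = 251, d = 317.
Risk in exposed = 2658/3745 = 0.70975; risk in unexposed = 251/568 = 0.44190.
RR = 0.70975 / 0.44190 = 1.60612
The risk among the exposed is 1.61 times that among the unexposed.

1.606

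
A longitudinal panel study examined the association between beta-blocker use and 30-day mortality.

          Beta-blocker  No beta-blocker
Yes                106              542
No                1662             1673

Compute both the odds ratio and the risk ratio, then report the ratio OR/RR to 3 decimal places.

Reading the table with exposure as columns: a = 106 (Beta-blocker, case), b = 1662 (Beta-blocker, non-case), c = 542 (No beta-blocker, case), d = 1673.
OR = (106·1673)/(1662·542) = 177338/900804 = 0.19687
Risk in exposed = 106/1768 = 0.05995; risk in unexposed = 542/2215 = 0.24470; RR = 0.24502
OR/RR = 0.19687 / 0.24502 = 0.80348
The outcome is not rare, so the OR lies further from 1 than the RR.

0.803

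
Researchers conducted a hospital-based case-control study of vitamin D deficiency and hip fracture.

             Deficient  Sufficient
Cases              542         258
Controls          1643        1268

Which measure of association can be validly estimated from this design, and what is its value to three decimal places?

1.621

Reading the table with exposure as columns: a = 542 (Deficient, case), b = 1643 (Deficient, non-case), c = 258 (Sufficient, case), d = 1268.
This is a hospital-based case-control study: participants were sampled on outcome status, so risks in the source population cannot be estimated directly — relative risk is not valid here. The odds ratio is the appropriate measure.
OR = (a·d)/(b·c) = (542 × 1268) / (1643 × 258) = 687256 / 423894 = 1.62129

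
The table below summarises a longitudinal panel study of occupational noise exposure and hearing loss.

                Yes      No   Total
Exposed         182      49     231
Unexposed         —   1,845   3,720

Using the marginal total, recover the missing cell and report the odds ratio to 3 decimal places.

The missing cell is in the unexposed row: 3720 − 1845 = 1875.
So a = 182, b = 49, c = 1875, d = 1845.
OR = (a·d)/(b·c) = (182 × 1845) / (49 × 1875) = 335790 / 91875 = 3.65486

3.655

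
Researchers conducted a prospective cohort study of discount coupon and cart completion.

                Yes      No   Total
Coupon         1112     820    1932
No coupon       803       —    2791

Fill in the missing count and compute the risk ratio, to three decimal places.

The missing cell is in the unexposed row: 2791 − 803 = 1988.
So a = 1112, b = 820, c = 803, d = 1988.
RR = [a/(a+b)] / [c/(c+d)] = (1112/1932) / (803/2791) = 0.57557/0.28771 = 2.00052

2.001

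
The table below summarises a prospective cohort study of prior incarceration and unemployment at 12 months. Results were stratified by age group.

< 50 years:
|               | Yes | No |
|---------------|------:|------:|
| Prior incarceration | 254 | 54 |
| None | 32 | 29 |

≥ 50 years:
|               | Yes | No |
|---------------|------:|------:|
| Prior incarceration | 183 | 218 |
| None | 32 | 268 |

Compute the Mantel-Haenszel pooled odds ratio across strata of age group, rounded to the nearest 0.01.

OR_MH = Σ(aᵢdᵢ/nᵢ) / Σ(bᵢcᵢ/nᵢ), where nᵢ is the stratum total.
Stratum 1 (< 50 years): n = 369; a·d/n = 254·29/369 = 19.9621; b·c/n = 54·32/369 = 4.6829
Stratum 2 (≥ 50 years): n = 701; a·d/n = 183·268/701 = 69.9629; b·c/n = 218·32/701 = 9.9515
OR_MH = (19.9621 + 69.9629) / (4.6829 + 9.9515) = 89.9250 / 14.6344 = 6.14476

6.14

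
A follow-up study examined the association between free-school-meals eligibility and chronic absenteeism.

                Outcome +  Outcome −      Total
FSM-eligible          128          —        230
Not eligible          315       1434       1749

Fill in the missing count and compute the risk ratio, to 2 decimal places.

The missing cell is in the exposed row: 230 − 128 = 102.
So a = 128, b = 102, c = 315, d = 1434.
RR = [a/(a+b)] / [c/(c+d)] = (128/230) / (315/1749) = 0.55652/0.18010 = 3.09002

3.09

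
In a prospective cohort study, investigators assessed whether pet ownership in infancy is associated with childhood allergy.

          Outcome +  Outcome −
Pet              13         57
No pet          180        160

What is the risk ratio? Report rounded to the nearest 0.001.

Cells: a = 13, b = 57, c = 180, d = 160.
Risk in exposed = 13/70 = 0.18571; risk in unexposed = 180/340 = 0.52941.
RR = 0.18571 / 0.52941 = 0.35079
The risk is 65% lower among the exposed than among the unexposed.

0.351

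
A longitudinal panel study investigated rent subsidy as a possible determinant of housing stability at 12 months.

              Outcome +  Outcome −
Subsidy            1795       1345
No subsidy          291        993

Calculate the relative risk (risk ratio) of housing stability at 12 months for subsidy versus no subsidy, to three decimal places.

Cells: a = 1795, b = 1345, c = 291, d = 993.
Risk in exposed = 1795/3140 = 0.57166; risk in unexposed = 291/1284 = 0.22664.
RR = 0.57166 / 0.22664 = 2.52236
The risk among the exposed is 2.52 times that among the unexposed.

2.522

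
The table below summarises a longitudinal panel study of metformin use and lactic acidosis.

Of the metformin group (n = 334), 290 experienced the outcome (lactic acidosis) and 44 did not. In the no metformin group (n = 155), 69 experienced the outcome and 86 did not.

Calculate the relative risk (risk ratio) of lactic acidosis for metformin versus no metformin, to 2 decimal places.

From the description: a = 290, b = 44, c = 69, d = 86.
Risk in exposed = 290/334 = 0.86826; risk in unexposed = 69/155 = 0.44516.
RR = 0.86826 / 0.44516 = 1.95045
The risk among the exposed is 1.95 times that among the unexposed.

1.95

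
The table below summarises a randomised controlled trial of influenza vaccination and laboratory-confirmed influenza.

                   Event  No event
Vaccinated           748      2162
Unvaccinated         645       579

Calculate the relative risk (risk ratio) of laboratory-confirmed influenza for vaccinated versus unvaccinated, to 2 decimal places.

0.49

Cells: a = 748, b = 2162, c = 645, d = 579.
Risk in exposed = 748/2910 = 0.25704; risk in unexposed = 645/1224 = 0.52696.
RR = 0.25704 / 0.52696 = 0.48779
The risk is 51% lower among the exposed than among the unexposed.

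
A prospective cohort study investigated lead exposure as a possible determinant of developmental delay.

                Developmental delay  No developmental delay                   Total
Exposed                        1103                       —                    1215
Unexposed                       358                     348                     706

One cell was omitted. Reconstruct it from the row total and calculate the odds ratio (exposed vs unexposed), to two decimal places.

The missing cell is in the exposed row: 1215 − 1103 = 112.
So a = 1103, b = 112, c = 358, d = 348.
OR = (a·d)/(b·c) = (1103 × 348) / (112 × 358) = 383844 / 40096 = 9.57312

9.57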